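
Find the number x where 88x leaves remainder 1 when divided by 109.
83

gcd(88, 109) = 1, so the inverse exists.
Extended Euclidean algorithm on (109, 88):
109 = 1 × 88 + 21  ⟹  21 = (1)·109 + (-1)·88
88 = 4 × 21 + 4  ⟹  4 = (-4)·109 + (5)·88
21 = 5 × 4 + 1  ⟹  1 = (21)·109 + (-26)·88
So (-26)·88 ≡ 1 (mod 109), i.e. 88^(-1) ≡ -26 ≡ 83 (mod 109).
Check: 88 × 83 = 7304 ≡ 1 (mod 109)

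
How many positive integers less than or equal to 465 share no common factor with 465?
240

465 = 3 × 5 × 31
φ(n) = n × ∏(1 - 1/p) for each prime p dividing n
φ(465) = 465 × (1 - 1/3) × (1 - 1/5) × (1 - 1/31) = 240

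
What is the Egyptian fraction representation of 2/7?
1/4 + 1/28

Greedy algorithm:
2/7: ceiling(7/2) = 4, use 1/4
1/28: ceiling(28/1) = 28, use 1/28
Result: 2/7 = 1/4 + 1/28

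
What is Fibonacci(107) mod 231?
68

Matrix identity: Q^n = [[F_(n+1), F_n], [F_n, F_(n-1)]] with Q = [[1,1],[1,0]].
n = 107 = 1101011₂. Square-and-multiply, entries mod 231:
Q^1 = [[1,1],[1,0]]
Q^3 = (Q^1)²·Q = [[3,2],[2,1]]
Q^6 = (Q^3)² = [[13,8],[8,5]]
Q^13 = (Q^6)²·Q = [[146,2],[2,144]]
Q^26 = (Q^13)² = [[68,118],[118,181]]
Q^53 = (Q^26)²·Q = [[113,68],[68,45]]
Q^107 = (Q^53)²·Q = [[186,68],[68,118]]
F_107 mod 231 = Q^107[0][1] = 68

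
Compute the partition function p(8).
22

p(n) counts ways to write n as a sum of positive integers (order ignored).
Examples: 8; 7 + 1; 6 + 2; 6 + 1 + 1; 5 + 3; ... (22 total)
p(8) = 22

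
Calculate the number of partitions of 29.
4565

p(n) counts ways to write n as a sum of positive integers (order ignored).
Euler's pentagonal recurrence: p(k) = p(k-1) + p(k-2) - p(k-5) - p(k-7) + p(k-12) + p(k-15) - ... (offsets j(3j∓1)/2, signs ++--, p(0)=1, p(<0)=0).
DP table for k = 0..28: p(0)=1, p(1)=1, p(2)=2, p(3)=3, p(4)=5, p(5)=7, p(6)=11, p(7)=15, p(8)=22, p(9)=30, p(10)=42, p(11)=56, p(12)=77, p(13)=101, p(14)=135, p(15)=176, p(16)=231, p(17)=297, p(18)=385, p(19)=490, p(20)=627, p(21)=792, p(22)=1002, p(23)=1255, p(24)=1575, p(25)=1958, p(26)=2436, p(27)=3010, p(28)=3718.
Final step: p(29) = p(28) + p(27) - p(24) - p(22) + p(17) + p(14) - p(7) - p(3)
= 3718 + 3010 - 1575 - 1002 + 297 + 135 - 15 - 3
= 4565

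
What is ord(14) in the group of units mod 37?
12

37 is prime, so ord(14) divides φ(37) = 36.
Divisors of 36: 1, 2, 3, 4, 6, 9, 12, 18, 36.
Repeated squaring: 14^1 ≡ 14, 14^2 ≡ 11, 14^4 ≡ 10, 14^8 ≡ 26, 14^16 ≡ 10, 14^32 ≡ 26 (mod 37).
Test 14^d mod 37 for each divisor d in increasing order:
14^1 ≡ 14
14^2 ≡ 11
14^3 = 14^2·14^1 ≡ 6
14^4 ≡ 10
14^6 = 14^4·14^2 ≡ 36
14^9 = 14^8·14^1 ≡ 31
14^12 = 14^8·14^4 ≡ 1  ← first divisor giving 1
The order is 12.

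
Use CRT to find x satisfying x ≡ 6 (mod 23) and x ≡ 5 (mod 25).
305

Using Chinese Remainder Theorem:
M = 23 × 25 = 575
M1 = 25, M2 = 23
y1 = 25^(-1) mod 23 = 12
y2 = 23^(-1) mod 25 = 12
x = (6×25×12 + 5×23×12) mod 575 = 305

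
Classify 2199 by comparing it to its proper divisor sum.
deficient

Proper divisors of 2199: sum = 1 + 3 + 733 = 737
Since 737 < 2199, 2199 is deficient.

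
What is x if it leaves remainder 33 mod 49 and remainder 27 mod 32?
1307

Using Chinese Remainder Theorem:
M = 49 × 32 = 1568
M1 = 32, M2 = 49
y1 = 32^(-1) mod 49 = 23
y2 = 49^(-1) mod 32 = 17
x = (33×32×23 + 27×49×17) mod 1568 = 1307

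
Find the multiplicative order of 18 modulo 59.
58

59 is prime, so ord(18) divides φ(59) = 58.
Divisors of 58: 1, 2, 29, 58.
Repeated squaring: 18^1 ≡ 18, 18^2 ≡ 29, 18^4 ≡ 15, 18^8 ≡ 48, 18^16 ≡ 3, 18^32 ≡ 9 (mod 59).
Test 18^d mod 59 for each divisor d in increasing order:
18^1 ≡ 18
18^2 ≡ 29
18^29 = 18^16·18^8·18^4·18^1 ≡ 58
18^58 = 18^32·18^16·18^8·18^2 ≡ 1  ← first divisor giving 1
The order is 58.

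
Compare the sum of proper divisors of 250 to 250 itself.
deficient

Proper divisors of 250: sum = 1 + 2 + 5 + 10 + 25 + 50 + 125 = 218
Since 218 < 250, 250 is deficient.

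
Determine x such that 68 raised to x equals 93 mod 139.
49

Baby-step giant-step with step n = ⌈√139⌉ = 12.
Baby steps 68^j mod 139 (j:value) for j=0..11: 0:1, 1:68, 2:37, 3:14, 4:118, 5:101, 6:57, 7:123, 8:24, 9:103, 10:54, 11:58.
Giant-step multiplier: 68^(-12) ≡ 68^(138-12) = 68^126 ≡ 131 (mod 139).
Giant steps γ_i = 93·131^i mod 139: γ_0=93, γ_1=90, γ_2=114, γ_3=61, γ_4=68 (in table at j=1).
x = i·n + j = 4·12 + 1 = 49.
Check: 68^49 ≡ 93 (mod 139).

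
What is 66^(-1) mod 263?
4

gcd(66, 263) = 1, so the inverse exists.
Extended Euclidean algorithm on (263, 66):
263 = 3 × 66 + 65  ⟹  65 = (1)·263 + (-3)·66
66 = 1 × 65 + 1  ⟹  1 = (-1)·263 + (4)·66
So (4)·66 ≡ 1 (mod 263), i.e. 66^(-1) ≡ 4 (mod 263).
Check: 66 × 4 = 264 ≡ 1 (mod 263)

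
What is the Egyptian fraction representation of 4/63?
1/16 + 1/1008

Greedy algorithm:
4/63: ceiling(63/4) = 16, use 1/16
1/1008: ceiling(1008/1) = 1008, use 1/1008
Result: 4/63 = 1/16 + 1/1008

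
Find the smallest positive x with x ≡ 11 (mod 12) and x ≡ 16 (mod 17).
203

Using Chinese Remainder Theorem:
M = 12 × 17 = 204
M1 = 17, M2 = 12
y1 = 17^(-1) mod 12 = 5
y2 = 12^(-1) mod 17 = 10
x = (11×17×5 + 16×12×10) mod 204 = 203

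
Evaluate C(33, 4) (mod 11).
0

Using Lucas' theorem:
Write n=33 and k=4 in base 11:
n in base 11: [3, 0]
k in base 11: [0, 4]
C(33,4) mod 11 = ∏ C(n_i, k_i) mod 11
Digit binomials (mod 11): C(3,0) = 1; C(0,4) = 0 (k_i > n_i)
Product: 1 × 0 = 0 ≡ 0 (mod 11)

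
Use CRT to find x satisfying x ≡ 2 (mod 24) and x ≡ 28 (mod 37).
842

Using Chinese Remainder Theorem:
M = 24 × 37 = 888
M1 = 37, M2 = 24
y1 = 37^(-1) mod 24 = 13
y2 = 24^(-1) mod 37 = 17
x = (2×37×13 + 28×24×17) mod 888 = 842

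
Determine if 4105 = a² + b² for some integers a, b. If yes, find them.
3² + 64² (a=3, b=64)

Factorization: 4105 = 5 × 821
By Fermat: n is sum of two squares iff every prime p ≡ 3 (mod 4) appears to even power.
All primes ≡ 3 (mod 4) appear to even power.
Search a = 0, 1, 2, … for 4105 - a² a perfect square: first hit at a = 3: 4105 - 9 = 4096 = 64².
4105 = 3² + 64² = 9 + 4096 ✓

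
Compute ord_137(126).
68

137 is prime, so ord(126) divides φ(137) = 136.
Divisors of 136: 1, 2, 4, 8, 17, 34, 68, 136.
Repeated squaring: 126^1 ≡ 126, 126^2 ≡ 121, 126^4 ≡ 119, 126^8 ≡ 50, 126^16 ≡ 34, 126^32 ≡ 60, 126^64 ≡ 38, 126^128 ≡ 74 (mod 137).
Test 126^d mod 137 for each divisor d in increasing order:
126^1 ≡ 126
126^2 ≡ 121
126^4 ≡ 119
126^8 ≡ 50
126^17 = 126^16·126^1 ≡ 37
126^34 = 126^32·126^2 ≡ 136
126^68 = 126^64·126^4 ≡ 1  ← first divisor giving 1
The order is 68.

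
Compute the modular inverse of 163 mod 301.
277

gcd(163, 301) = 1, so the inverse exists.
Extended Euclidean algorithm on (301, 163):
301 = 1 × 163 + 138  ⟹  138 = (1)·301 + (-1)·163
163 = 1 × 138 + 25  ⟹  25 = (-1)·301 + (2)·163
138 = 5 × 25 + 13  ⟹  13 = (6)·301 + (-11)·163
25 = 1 × 13 + 12  ⟹  12 = (-7)·301 + (13)·163
13 = 1 × 12 + 1  ⟹  1 = (13)·301 + (-24)·163
So (-24)·163 ≡ 1 (mod 301), i.e. 163^(-1) ≡ -24 ≡ 277 (mod 301).
Check: 163 × 277 = 45151 ≡ 1 (mod 301)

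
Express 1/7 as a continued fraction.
[0; 7]

Euclidean algorithm steps:
1 = 0 × 7 + 1
7 = 7 × 1 + 0
Continued fraction: [0; 7]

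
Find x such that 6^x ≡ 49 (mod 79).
68

Baby-step giant-step with step n = ⌈√79⌉ = 9.
Baby steps 6^j mod 79 (j:value) for j=0..8: 0:1, 1:6, 2:36, 3:58, 4:32, 5:34, 6:46, 7:39, 8:76.
Giant-step multiplier: 6^(-9) ≡ 6^(78-9) = 6^69 ≡ 57 (mod 79).
Giant steps γ_i = 49·57^i mod 79: γ_0=49, γ_1=28, γ_2=16, γ_3=43, γ_4=2, γ_5=35, γ_6=20, γ_7=34 (in table at j=5).
x = i·n + j = 7·9 + 5 = 68.
Check: 6^68 ≡ 49 (mod 79).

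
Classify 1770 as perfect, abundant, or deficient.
abundant

Proper divisors of 1770: sum = 1 + 2 + 3 + 5 + 6 + 10 + 15 + 30 + 59 + 118 + 177 + 295 + 354 + 590 + 885 = 2550
Since 2550 > 1770, 1770 is abundant.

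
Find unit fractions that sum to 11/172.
1/16 + 1/688

Greedy algorithm:
11/172: ceiling(172/11) = 16, use 1/16
1/688: ceiling(688/1) = 688, use 1/688
Result: 11/172 = 1/16 + 1/688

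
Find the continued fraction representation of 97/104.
[0; 1, 13, 1, 6]

Euclidean algorithm steps:
97 = 0 × 104 + 97
104 = 1 × 97 + 7
97 = 13 × 7 + 6
7 = 1 × 6 + 1
6 = 6 × 1 + 0
Continued fraction: [0; 1, 13, 1, 6]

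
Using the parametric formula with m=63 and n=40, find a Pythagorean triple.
(2369, 5040, 5569)

Euclid's formula: a = m² - n², b = 2mn, c = m² + n²
m = 63, n = 40
a = 63² - 40² = 3969 - 1600 = 2369
b = 2 × 63 × 40 = 5040
c = 63² + 40² = 3969 + 1600 = 5569
Verification: 2369² + 5040² = 5612161 + 25401600 = 31013761 = 5569² ✓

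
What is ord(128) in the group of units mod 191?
95

191 is prime, so ord(128) divides φ(191) = 190.
Divisors of 190: 1, 2, 5, 10, 19, 38, 95, 190.
Repeated squaring: 128^1 ≡ 128, 128^2 ≡ 149, 128^4 ≡ 45, 128^8 ≡ 115, 128^16 ≡ 46, 128^32 ≡ 15, 128^64 ≡ 34, 128^128 ≡ 10 (mod 191).
Test 128^d mod 191 for each divisor d in increasing order:
128^1 ≡ 128
128^2 ≡ 149
128^5 = 128^4·128^1 ≡ 30
128^10 = 128^8·128^2 ≡ 136
128^19 = 128^16·128^2·128^1 ≡ 49
128^38 = 128^32·128^4·128^2 ≡ 109
128^95 = 128^64·128^16·128^8·128^4·128^2·128^1 ≡ 1  ← first divisor giving 1
The order is 95.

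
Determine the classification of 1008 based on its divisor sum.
abundant

Proper divisors of 1008: sum = 1 + 2 + 3 + 4 + 6 + 7 + 8 + 9 + ... + 168 + 252 + 336 + 504 (29 divisors) = 2216
Since 2216 > 1008, 1008 is abundant.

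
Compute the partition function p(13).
101

p(n) counts ways to write n as a sum of positive integers (order ignored).
Euler's pentagonal recurrence: p(k) = p(k-1) + p(k-2) - p(k-5) - p(k-7) + p(k-12) + p(k-15) - ... (offsets j(3j∓1)/2, signs ++--, p(0)=1, p(<0)=0).
DP table for k = 0..12: p(0)=1, p(1)=1, p(2)=2, p(3)=3, p(4)=5, p(5)=7, p(6)=11, p(7)=15, p(8)=22, p(9)=30, p(10)=42, p(11)=56, p(12)=77.
Final step: p(13) = p(12) + p(11) - p(8) - p(6) + p(1)
= 77 + 56 - 22 - 11 + 1
= 101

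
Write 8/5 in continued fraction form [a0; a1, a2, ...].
[1; 1, 1, 2]

Euclidean algorithm steps:
8 = 1 × 5 + 3
5 = 1 × 3 + 2
3 = 1 × 2 + 1
2 = 2 × 1 + 0
Continued fraction: [1; 1, 1, 2]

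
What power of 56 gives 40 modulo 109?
37

Baby-step giant-step with step n = ⌈√109⌉ = 11.
Baby steps 56^j mod 109 (j:value) for j=0..10: 0:1, 1:56, 2:84, 3:17, 4:80, 5:11, 6:71, 7:52, 8:78, 9:8, 10:12.
Giant-step multiplier: 56^(-11) ≡ 56^(108-11) = 56^97 ≡ 103 (mod 109).
Giant steps γ_i = 40·103^i mod 109: γ_0=40, γ_1=87, γ_2=23, γ_3=80 (in table at j=4).
x = i·n + j = 3·11 + 4 = 37.
Check: 56^37 ≡ 40 (mod 109).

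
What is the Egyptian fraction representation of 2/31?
1/16 + 1/496

Greedy algorithm:
2/31: ceiling(31/2) = 16, use 1/16
1/496: ceiling(496/1) = 496, use 1/496
Result: 2/31 = 1/16 + 1/496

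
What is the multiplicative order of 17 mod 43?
21

43 is prime, so ord(17) divides φ(43) = 42.
Divisors of 42: 1, 2, 3, 6, 7, 14, 21, 42.
Repeated squaring: 17^1 ≡ 17, 17^2 ≡ 31, 17^4 ≡ 15, 17^8 ≡ 10, 17^16 ≡ 14, 17^32 ≡ 24 (mod 43).
Test 17^d mod 43 for each divisor d in increasing order:
17^1 ≡ 17
17^2 ≡ 31
17^3 = 17^2·17^1 ≡ 11
17^6 = 17^4·17^2 ≡ 35
17^7 = 17^4·17^2·17^1 ≡ 36
17^14 = 17^8·17^4·17^2 ≡ 6
17^21 = 17^16·17^4·17^1 ≡ 1  ← first divisor giving 1
The order is 21.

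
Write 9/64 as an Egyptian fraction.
1/8 + 1/64

Greedy algorithm:
9/64: ceiling(64/9) = 8, use 1/8
1/64: ceiling(64/1) = 64, use 1/64
Result: 9/64 = 1/8 + 1/64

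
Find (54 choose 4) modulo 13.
0

Using Lucas' theorem:
Write n=54 and k=4 in base 13:
n in base 13: [4, 2]
k in base 13: [0, 4]
C(54,4) mod 13 = ∏ C(n_i, k_i) mod 13
Digit binomials (mod 13): C(4,0) = 1; C(2,4) = 0 (k_i > n_i)
Product: 1 × 0 = 0 ≡ 0 (mod 13)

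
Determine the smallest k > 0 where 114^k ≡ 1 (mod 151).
150

151 is prime, so ord(114) divides φ(151) = 150.
Divisors of 150: 1, 2, 3, 5, 6, 10, 15, 25, 30, 50, 75, 150.
Repeated squaring: 114^1 ≡ 114, 114^2 ≡ 10, 114^4 ≡ 100, 114^8 ≡ 34, 114^16 ≡ 99, 114^32 ≡ 137, 114^64 ≡ 45, 114^128 ≡ 62 (mod 151).
Test 114^d mod 151 for each divisor d in increasing order:
114^1 ≡ 114
114^2 ≡ 10
114^3 = 114^2·114^1 ≡ 83
114^5 = 114^4·114^1 ≡ 75
114^6 = 114^4·114^2 ≡ 94
114^10 = 114^8·114^2 ≡ 38
114^15 = 114^8·114^4·114^2·114^1 ≡ 132
114^25 = 114^16·114^8·114^1 ≡ 33
114^30 = 114^16·114^8·114^4·114^2 ≡ 59
114^50 = 114^32·114^16·114^2 ≡ 32
114^75 = 114^64·114^8·114^2·114^1 ≡ 150
114^150 = 114^128·114^16·114^4·114^2 ≡ 1  ← first divisor giving 1
The order is 150.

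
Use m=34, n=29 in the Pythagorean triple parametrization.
(315, 1972, 1997)

Euclid's formula: a = m² - n², b = 2mn, c = m² + n²
m = 34, n = 29
a = 34² - 29² = 1156 - 841 = 315
b = 2 × 34 × 29 = 1972
c = 34² + 29² = 1156 + 841 = 1997
Verification: 315² + 1972² = 99225 + 3888784 = 3988009 = 1997² ✓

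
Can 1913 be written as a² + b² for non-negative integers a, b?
8² + 43² (a=8, b=43)

Factorization: 1913 = 1913
By Fermat: n is sum of two squares iff every prime p ≡ 3 (mod 4) appears to even power.
All primes ≡ 3 (mod 4) appear to even power.
Search a = 0, 1, 2, … for 1913 - a² a perfect square: first hit at a = 8: 1913 - 64 = 1849 = 43².
1913 = 8² + 43² = 64 + 1849 ✓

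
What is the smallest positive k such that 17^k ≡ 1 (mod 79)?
26

79 is prime, so ord(17) divides φ(79) = 78.
Divisors of 78: 1, 2, 3, 6, 13, 26, 39, 78.
Repeated squaring: 17^1 ≡ 17, 17^2 ≡ 52, 17^4 ≡ 18, 17^8 ≡ 8, 17^16 ≡ 64, 17^32 ≡ 67, 17^64 ≡ 65 (mod 79).
Test 17^d mod 79 for each divisor d in increasing order:
17^1 ≡ 17
17^2 ≡ 52
17^3 = 17^2·17^1 ≡ 15
17^6 = 17^4·17^2 ≡ 67
17^13 = 17^8·17^4·17^1 ≡ 78
17^26 = 17^16·17^8·17^2 ≡ 1  ← first divisor giving 1
The order is 26.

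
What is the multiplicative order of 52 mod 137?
136

137 is prime, so ord(52) divides φ(137) = 136.
Divisors of 136: 1, 2, 4, 8, 17, 34, 68, 136.
Repeated squaring: 52^1 ≡ 52, 52^2 ≡ 101, 52^4 ≡ 63, 52^8 ≡ 133, 52^16 ≡ 16, 52^32 ≡ 119, 52^64 ≡ 50, 52^128 ≡ 34 (mod 137).
Test 52^d mod 137 for each divisor d in increasing order:
52^1 ≡ 52
52^2 ≡ 101
52^4 ≡ 63
52^8 ≡ 133
52^17 = 52^16·52^1 ≡ 10
52^34 = 52^32·52^2 ≡ 100
52^68 = 52^64·52^4 ≡ 136
52^136 = 52^128·52^8 ≡ 1  ← first divisor giving 1
The order is 136.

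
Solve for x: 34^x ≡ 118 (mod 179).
131

Baby-step giant-step with step n = ⌈√179⌉ = 14.
Baby steps 34^j mod 179 (j:value) for j=0..13: 0:1, 1:34, 2:82, 3:103, 4:101, 5:33, 6:48, 7:21, 8:177, 9:111, 10:15, 11:152, 12:156, 13:113.
Giant-step multiplier: 34^(-14) ≡ 34^(178-14) = 34^164 ≡ 110 (mod 179).
Giant steps γ_i = 118·110^i mod 179: γ_0=118, γ_1=92, γ_2=96, γ_3=178, γ_4=69, γ_5=72, γ_6=44, γ_7=7, γ_8=54, γ_9=33 (in table at j=5).
x = i·n + j = 9·14 + 5 = 131.
Check: 34^131 ≡ 118 (mod 179).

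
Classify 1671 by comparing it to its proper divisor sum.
deficient

Proper divisors of 1671: sum = 1 + 3 + 557 = 561
Since 561 < 1671, 1671 is deficient.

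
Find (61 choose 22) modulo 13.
4

Using Lucas' theorem:
Write n=61 and k=22 in base 13:
n in base 13: [4, 9]
k in base 13: [1, 9]
C(61,22) mod 13 = ∏ C(n_i, k_i) mod 13
Digit binomials (mod 13): C(4,1) = 4; C(9,9) = 1
Product: 4 × 1 = 4 ≡ 4 (mod 13)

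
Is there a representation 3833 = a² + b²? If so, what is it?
32² + 53² (a=32, b=53)

Factorization: 3833 = 3833
By Fermat: n is sum of two squares iff every prime p ≡ 3 (mod 4) appears to even power.
All primes ≡ 3 (mod 4) appear to even power.
Search a = 0, 1, 2, … for 3833 - a² a perfect square: first hit at a = 32: 3833 - 1024 = 2809 = 53².
3833 = 32² + 53² = 1024 + 2809 ✓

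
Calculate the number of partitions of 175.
435157697830

p(n) counts ways to write n as a sum of positive integers (order ignored).
Euler's pentagonal recurrence: p(k) = p(k-1) + p(k-2) - p(k-5) - p(k-7) + p(k-12) + p(k-15) - ... (offsets j(3j∓1)/2, signs ++--, p(0)=1, p(<0)=0).
DP table for k = 0..174: p(0)=1, p(1)=1, p(2)=2, p(3)=3, p(4)=5, p(5)=7, p(6)=11, p(7)=15, p(8)=22, p(9)=30, p(10)=42, p(11)=56, p(12)=77, p(13)=101, p(14)=135, p(15)=176, p(16)=231, p(17)=297, p(18)=385, p(19)=490, p(20)=627, p(21)=792, p(22)=1002, p(23)=1255, p(24)=1575, p(25)=1958, p(26)=2436, p(27)=3010, p(28)=3718, p(29)=4565, p(30)=5604, p(31)=6842, p(32)=8349, p(33)=10143, p(34)=12310, p(35)=14883, p(36)=17977, p(37)=21637, p(38)=26015, p(39)=31185, p(40)=37338, p(41)=44583, p(42)=53174, p(43)=63261, p(44)=75175, p(45)=89134, p(46)=105558, p(47)=124754, p(48)=147273, p(49)=173525, p(50)=204226, p(51)=239943, p(52)=281589, p(53)=329931, p(54)=386155, p(55)=451276, p(56)=526823, p(57)=614154, p(58)=715220, p(59)=831820, p(60)=966467, p(61)=1121505, p(62)=1300156, p(63)=1505499, p(64)=1741630, p(65)=2012558, p(66)=2323520, p(67)=2679689, p(68)=3087735, p(69)=3554345, p(70)=4087968, p(71)=4697205, p(72)=5392783, p(73)=6185689, p(74)=7089500, p(75)=8118264, p(76)=9289091, p(77)=10619863, p(78)=12132164, p(79)=13848650, p(80)=15796476, p(81)=18004327, p(82)=20506255, p(83)=23338469, p(84)=26543660, p(85)=30167357, p(86)=34262962, p(87)=38887673, p(88)=44108109, p(89)=49995925, p(90)=56634173, p(91)=64112359, p(92)=72533807, p(93)=82010177, p(94)=92669720, p(95)=104651419, p(96)=118114304, p(97)=133230930, p(98)=150198136, p(99)=169229875, p(100)=190569292, p(101)=214481126, p(102)=241265379, p(103)=271248950, p(104)=304801365, p(105)=342325709, p(106)=384276336, p(107)=431149389, p(108)=483502844, p(109)=541946240, p(110)=607163746, p(111)=679903203, p(112)=761002156, p(113)=851376628, p(114)=952050665, p(115)=1064144451, p(116)=1188908248, p(117)=1327710076, p(118)=1482074143, p(119)=1653668665, p(120)=1844349560, p(121)=2056148051, p(122)=2291320912, p(123)=2552338241, p(124)=2841940500, p(125)=3163127352, p(126)=3519222692, p(127)=3913864295, p(128)=4351078600, p(129)=4835271870, p(130)=5371315400, p(131)=5964539504, p(132)=6620830889, p(133)=7346629512, p(134)=8149040695, p(135)=9035836076, p(136)=10015581680, p(137)=11097645016, p(138)=12292341831, p(139)=13610949895, p(140)=15065878135, p(141)=16670689208, p(142)=18440293320, p(143)=20390982757, p(144)=22540654445, p(145)=24908858009, p(146)=27517052599, p(147)=30388671978, p(148)=33549419497, p(149)=37027355200, p(150)=40853235313, p(151)=45060624582, p(152)=49686288421, p(153)=54770336324, p(154)=60356673280, p(155)=66493182097, p(156)=73232243759, p(157)=80630964769, p(158)=88751778802, p(159)=97662728555, p(160)=107438159466, p(161)=118159068427, p(162)=129913904637, p(163)=142798995930, p(164)=156919475295, p(165)=172389800255, p(166)=189334822579, p(167)=207890420102, p(168)=228204732751, p(169)=250438925115, p(170)=274768617130, p(171)=301384802048, p(172)=330495499613, p(173)=362326859895, p(174)=397125074750.
Final step: p(175) = p(174) + p(173) - p(170) - p(168) + p(163) + p(160) - p(153) - p(149) + p(140) + p(135) - p(124) - p(118) + p(105) + p(98) - p(83) - p(75) + p(58) + p(49) - p(30) - p(20)
= 397125074750 + 362326859895 - 274768617130 - 228204732751 + 142798995930 + 107438159466 - 54770336324 - 37027355200 + 15065878135 + 9035836076 - 2841940500 - 1482074143 + 342325709 + 150198136 - 23338469 - 8118264 + 715220 + 173525 - 5604 - 627
= 435157697830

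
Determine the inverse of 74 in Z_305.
169

gcd(74, 305) = 1, so the inverse exists.
Extended Euclidean algorithm on (305, 74):
305 = 4 × 74 + 9  ⟹  9 = (1)·305 + (-4)·74
74 = 8 × 9 + 2  ⟹  2 = (-8)·305 + (33)·74
9 = 4 × 2 + 1  ⟹  1 = (33)·305 + (-136)·74
So (-136)·74 ≡ 1 (mod 305), i.e. 74^(-1) ≡ -136 ≡ 169 (mod 305).
Check: 74 × 169 = 12506 ≡ 1 (mod 305)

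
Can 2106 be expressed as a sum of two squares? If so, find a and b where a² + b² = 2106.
9² + 45² (a=9, b=45)

Factorization: 2106 = 2 × 3^4 × 13
By Fermat: n is sum of two squares iff every prime p ≡ 3 (mod 4) appears to even power.
All primes ≡ 3 (mod 4) appear to even power.
Search a = 0, 1, 2, … for 2106 - a² a perfect square: first hit at a = 9: 2106 - 81 = 2025 = 45².
2106 = 9² + 45² = 81 + 2025 ✓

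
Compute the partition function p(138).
12292341831

p(n) counts ways to write n as a sum of positive integers (order ignored).
Euler's pentagonal recurrence: p(k) = p(k-1) + p(k-2) - p(k-5) - p(k-7) + p(k-12) + p(k-15) - ... (offsets j(3j∓1)/2, signs ++--, p(0)=1, p(<0)=0).
DP table for k = 0..137: p(0)=1, p(1)=1, p(2)=2, p(3)=3, p(4)=5, p(5)=7, p(6)=11, p(7)=15, p(8)=22, p(9)=30, p(10)=42, p(11)=56, p(12)=77, p(13)=101, p(14)=135, p(15)=176, p(16)=231, p(17)=297, p(18)=385, p(19)=490, p(20)=627, p(21)=792, p(22)=1002, p(23)=1255, p(24)=1575, p(25)=1958, p(26)=2436, p(27)=3010, p(28)=3718, p(29)=4565, p(30)=5604, p(31)=6842, p(32)=8349, p(33)=10143, p(34)=12310, p(35)=14883, p(36)=17977, p(37)=21637, p(38)=26015, p(39)=31185, p(40)=37338, p(41)=44583, p(42)=53174, p(43)=63261, p(44)=75175, p(45)=89134, p(46)=105558, p(47)=124754, p(48)=147273, p(49)=173525, p(50)=204226, p(51)=239943, p(52)=281589, p(53)=329931, p(54)=386155, p(55)=451276, p(56)=526823, p(57)=614154, p(58)=715220, p(59)=831820, p(60)=966467, p(61)=1121505, p(62)=1300156, p(63)=1505499, p(64)=1741630, p(65)=2012558, p(66)=2323520, p(67)=2679689, p(68)=3087735, p(69)=3554345, p(70)=4087968, p(71)=4697205, p(72)=5392783, p(73)=6185689, p(74)=7089500, p(75)=8118264, p(76)=9289091, p(77)=10619863, p(78)=12132164, p(79)=13848650, p(80)=15796476, p(81)=18004327, p(82)=20506255, p(83)=23338469, p(84)=26543660, p(85)=30167357, p(86)=34262962, p(87)=38887673, p(88)=44108109, p(89)=49995925, p(90)=56634173, p(91)=64112359, p(92)=72533807, p(93)=82010177, p(94)=92669720, p(95)=104651419, p(96)=118114304, p(97)=133230930, p(98)=150198136, p(99)=169229875, p(100)=190569292, p(101)=214481126, p(102)=241265379, p(103)=271248950, p(104)=304801365, p(105)=342325709, p(106)=384276336, p(107)=431149389, p(108)=483502844, p(109)=541946240, p(110)=607163746, p(111)=679903203, p(112)=761002156, p(113)=851376628, p(114)=952050665, p(115)=1064144451, p(116)=1188908248, p(117)=1327710076, p(118)=1482074143, p(119)=1653668665, p(120)=1844349560, p(121)=2056148051, p(122)=2291320912, p(123)=2552338241, p(124)=2841940500, p(125)=3163127352, p(126)=3519222692, p(127)=3913864295, p(128)=4351078600, p(129)=4835271870, p(130)=5371315400, p(131)=5964539504, p(132)=6620830889, p(133)=7346629512, p(134)=8149040695, p(135)=9035836076, p(136)=10015581680, p(137)=11097645016.
Final step: p(138) = p(137) + p(136) - p(133) - p(131) + p(126) + p(123) - p(116) - p(112) + p(103) + p(98) - p(87) - p(81) + p(68) + p(61) - p(46) - p(38) + p(21) + p(12)
= 11097645016 + 10015581680 - 7346629512 - 5964539504 + 3519222692 + 2552338241 - 1188908248 - 761002156 + 271248950 + 150198136 - 38887673 - 18004327 + 3087735 + 1121505 - 105558 - 26015 + 792 + 77
= 12292341831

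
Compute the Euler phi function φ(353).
352

353 = 353
φ(n) = n × ∏(1 - 1/p) for each prime p dividing n
φ(353) = 353 × (1 - 1/353) = 352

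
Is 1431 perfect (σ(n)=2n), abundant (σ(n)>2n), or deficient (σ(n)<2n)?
deficient

Proper divisors of 1431: sum = 1 + 3 + 9 + 27 + 53 + 159 + 477 = 729
Since 729 < 1431, 1431 is deficient.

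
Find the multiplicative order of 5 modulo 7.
6

7 is prime, so ord(5) divides φ(7) = 6.
Divisors of 6: 1, 2, 3, 6.
Repeated squaring: 5^1 ≡ 5, 5^2 ≡ 4, 5^4 ≡ 2 (mod 7).
Test 5^d mod 7 for each divisor d in increasing order:
5^1 ≡ 5
5^2 ≡ 4
5^3 = 5^2·5^1 ≡ 6
5^6 = 5^4·5^2 ≡ 1  ← first divisor giving 1
The order is 6.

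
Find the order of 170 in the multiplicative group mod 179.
178

179 is prime, so ord(170) divides φ(179) = 178.
Divisors of 178: 1, 2, 89, 178.
Repeated squaring: 170^1 ≡ 170, 170^2 ≡ 81, 170^4 ≡ 117, 170^8 ≡ 85, 170^16 ≡ 65, 170^32 ≡ 108, 170^64 ≡ 29, 170^128 ≡ 125 (mod 179).
Test 170^d mod 179 for each divisor d in increasing order:
170^1 ≡ 170
170^2 ≡ 81
170^89 = 170^64·170^16·170^8·170^1 ≡ 178
170^178 = 170^128·170^32·170^16·170^2 ≡ 1  ← first divisor giving 1
The order is 178.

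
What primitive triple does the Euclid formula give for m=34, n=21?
(715, 1428, 1597)

Euclid's formula: a = m² - n², b = 2mn, c = m² + n²
m = 34, n = 21
a = 34² - 21² = 1156 - 441 = 715
b = 2 × 34 × 21 = 1428
c = 34² + 21² = 1156 + 441 = 1597
Verification: 715² + 1428² = 511225 + 2039184 = 2550409 = 1597² ✓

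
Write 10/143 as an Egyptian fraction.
1/15 + 1/307 + 1/164629 + 1/108410665935

Greedy algorithm:
10/143: ceiling(143/10) = 15, use 1/15
7/2145: ceiling(2145/7) = 307, use 1/307
4/658515: ceiling(658515/4) = 164629, use 1/164629
1/108410665935: ceiling(108410665935/1) = 108410665935, use 1/108410665935
Result: 10/143 = 1/15 + 1/307 + 1/164629 + 1/108410665935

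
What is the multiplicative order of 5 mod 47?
46

47 is prime, so ord(5) divides φ(47) = 46.
Divisors of 46: 1, 2, 23, 46.
Repeated squaring: 5^1 ≡ 5, 5^2 ≡ 25, 5^4 ≡ 14, 5^8 ≡ 8, 5^16 ≡ 17, 5^32 ≡ 7 (mod 47).
Test 5^d mod 47 for each divisor d in increasing order:
5^1 ≡ 5
5^2 ≡ 25
5^23 = 5^16·5^4·5^2·5^1 ≡ 46
5^46 = 5^32·5^8·5^4·5^2 ≡ 1  ← first divisor giving 1
The order is 46.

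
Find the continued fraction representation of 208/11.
[18; 1, 10]

Euclidean algorithm steps:
208 = 18 × 11 + 10
11 = 1 × 10 + 1
10 = 10 × 1 + 0
Continued fraction: [18; 1, 10]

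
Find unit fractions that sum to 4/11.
1/3 + 1/33

Greedy algorithm:
4/11: ceiling(11/4) = 3, use 1/3
1/33: ceiling(33/1) = 33, use 1/33
Result: 4/11 = 1/3 + 1/33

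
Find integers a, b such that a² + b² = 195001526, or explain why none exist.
Not possible

Factorization: 195001526 = 2 × 17 × 179^3
By Fermat: n is sum of two squares iff every prime p ≡ 3 (mod 4) appears to even power.
Prime(s) ≡ 3 (mod 4) with odd exponent: [(179, 3)]
Therefore 195001526 cannot be expressed as a² + b².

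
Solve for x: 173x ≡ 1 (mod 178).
71

gcd(173, 178) = 1, so the inverse exists.
Extended Euclidean algorithm on (178, 173):
178 = 1 × 173 + 5  ⟹  5 = (1)·178 + (-1)·173
173 = 34 × 5 + 3  ⟹  3 = (-34)·178 + (35)·173
5 = 1 × 3 + 2  ⟹  2 = (35)·178 + (-36)·173
3 = 1 × 2 + 1  ⟹  1 = (-69)·178 + (71)·173
So (71)·173 ≡ 1 (mod 178), i.e. 173^(-1) ≡ 71 (mod 178).
Check: 173 × 71 = 12283 ≡ 1 (mod 178)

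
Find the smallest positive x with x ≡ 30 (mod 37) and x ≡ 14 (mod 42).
770

Using Chinese Remainder Theorem:
M = 37 × 42 = 1554
M1 = 42, M2 = 37
y1 = 42^(-1) mod 37 = 15
y2 = 37^(-1) mod 42 = 25
x = (30×42×15 + 14×37×25) mod 1554 = 770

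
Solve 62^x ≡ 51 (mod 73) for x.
9

Baby-step giant-step with step n = ⌈√73⌉ = 9.
Baby steps 62^j mod 73 (j:value) for j=0..8: 0:1, 1:62, 2:48, 3:56, 4:41, 5:60, 6:70, 7:33, 8:2.
Giant-step multiplier: 62^(-9) ≡ 62^(72-9) = 62^63 ≡ 63 (mod 73).
Giant steps γ_i = 51·63^i mod 73: γ_0=51, γ_1=1 (in table at j=0).
x = i·n + j = 1·9 + 0 = 9.
Check: 62^9 ≡ 51 (mod 73).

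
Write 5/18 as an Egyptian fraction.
1/4 + 1/36

Greedy algorithm:
5/18: ceiling(18/5) = 4, use 1/4
1/36: ceiling(36/1) = 36, use 1/36
Result: 5/18 = 1/4 + 1/36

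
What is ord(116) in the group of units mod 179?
89

179 is prime, so ord(116) divides φ(179) = 178.
Divisors of 178: 1, 2, 89, 178.
Repeated squaring: 116^1 ≡ 116, 116^2 ≡ 31, 116^4 ≡ 66, 116^8 ≡ 60, 116^16 ≡ 20, 116^32 ≡ 42, 116^64 ≡ 153, 116^128 ≡ 139 (mod 179).
Test 116^d mod 179 for each divisor d in increasing order:
116^1 ≡ 116
116^2 ≡ 31
116^89 = 116^64·116^16·116^8·116^1 ≡ 1  ← first divisor giving 1
The order is 89.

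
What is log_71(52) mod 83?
67

Baby-step giant-step with step n = ⌈√83⌉ = 10.
Baby steps 71^j mod 83 (j:value) for j=0..9: 0:1, 1:71, 2:61, 3:15, 4:69, 5:2, 6:59, 7:39, 8:30, 9:55.
Giant-step multiplier: 71^(-10) ≡ 71^(82-10) = 71^72 ≡ 21 (mod 83).
Giant steps γ_i = 52·21^i mod 83: γ_0=52, γ_1=13, γ_2=24, γ_3=6, γ_4=43, γ_5=73, γ_6=39 (in table at j=7).
x = i·n + j = 6·10 + 7 = 67.
Check: 71^67 ≡ 52 (mod 83).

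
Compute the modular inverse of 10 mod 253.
76

gcd(10, 253) = 1, so the inverse exists.
Extended Euclidean algorithm on (253, 10):
253 = 25 × 10 + 3  ⟹  3 = (1)·253 + (-25)·10
10 = 3 × 3 + 1  ⟹  1 = (-3)·253 + (76)·10
So (76)·10 ≡ 1 (mod 253), i.e. 10^(-1) ≡ 76 (mod 253).
Check: 10 × 76 = 760 ≡ 1 (mod 253)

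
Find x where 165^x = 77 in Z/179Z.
58

Baby-step giant-step with step n = ⌈√179⌉ = 14.
Baby steps 165^j mod 179 (j:value) for j=0..13: 0:1, 1:165, 2:17, 3:120, 4:110, 5:71, 6:80, 7:133, 8:107, 9:113, 10:29, 11:131, 12:135, 13:79.
Giant-step multiplier: 165^(-14) ≡ 165^(178-14) = 165^164 ≡ 151 (mod 179).
Giant steps γ_i = 77·151^i mod 179: γ_0=77, γ_1=171, γ_2=45, γ_3=172, γ_4=17 (in table at j=2).
x = i·n + j = 4·14 + 2 = 58.
Check: 165^58 ≡ 77 (mod 179).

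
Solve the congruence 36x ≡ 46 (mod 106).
x ≡ 16 (mod 53)

gcd(36, 106) = 2, which divides 46, so solutions exist.
Divide through by 2: 18x ≡ 23 (mod 53).
Find 18^(-1) mod 53 by the extended Euclidean algorithm:
53 = 2 × 18 + 17  ⟹  17 = (1)·53 + (-2)·18
18 = 1 × 17 + 1  ⟹  1 = (-1)·53 + (3)·18
So (3)·18 ≡ 1 (mod 53), i.e. 18^(-1) ≡ 3 (mod 53).
x ≡ 3 × 23 = 69 ≡ 16 (mod 53).
Check: 36 × 16 = 576 ≡ 46 (mod 106).
x ≡ 16 (mod 53), giving 2 solutions mod 106.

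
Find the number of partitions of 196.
2814570987591

p(n) counts ways to write n as a sum of positive integers (order ignored).
Euler's pentagonal recurrence: p(k) = p(k-1) + p(k-2) - p(k-5) - p(k-7) + p(k-12) + p(k-15) - ... (offsets j(3j∓1)/2, signs ++--, p(0)=1, p(<0)=0).
DP table for k = 0..195: p(0)=1, p(1)=1, p(2)=2, p(3)=3, p(4)=5, p(5)=7, p(6)=11, p(7)=15, p(8)=22, p(9)=30, p(10)=42, p(11)=56, p(12)=77, p(13)=101, p(14)=135, p(15)=176, p(16)=231, p(17)=297, p(18)=385, p(19)=490, p(20)=627, p(21)=792, p(22)=1002, p(23)=1255, p(24)=1575, p(25)=1958, p(26)=2436, p(27)=3010, p(28)=3718, p(29)=4565, p(30)=5604, p(31)=6842, p(32)=8349, p(33)=10143, p(34)=12310, p(35)=14883, p(36)=17977, p(37)=21637, p(38)=26015, p(39)=31185, p(40)=37338, p(41)=44583, p(42)=53174, p(43)=63261, p(44)=75175, p(45)=89134, p(46)=105558, p(47)=124754, p(48)=147273, p(49)=173525, p(50)=204226, p(51)=239943, p(52)=281589, p(53)=329931, p(54)=386155, p(55)=451276, p(56)=526823, p(57)=614154, p(58)=715220, p(59)=831820, p(60)=966467, p(61)=1121505, p(62)=1300156, p(63)=1505499, p(64)=1741630, p(65)=2012558, p(66)=2323520, p(67)=2679689, p(68)=3087735, p(69)=3554345, p(70)=4087968, p(71)=4697205, p(72)=5392783, p(73)=6185689, p(74)=7089500, p(75)=8118264, p(76)=9289091, p(77)=10619863, p(78)=12132164, p(79)=13848650, p(80)=15796476, p(81)=18004327, p(82)=20506255, p(83)=23338469, p(84)=26543660, p(85)=30167357, p(86)=34262962, p(87)=38887673, p(88)=44108109, p(89)=49995925, p(90)=56634173, p(91)=64112359, p(92)=72533807, p(93)=82010177, p(94)=92669720, p(95)=104651419, p(96)=118114304, p(97)=133230930, p(98)=150198136, p(99)=169229875, p(100)=190569292, p(101)=214481126, p(102)=241265379, p(103)=271248950, p(104)=304801365, p(105)=342325709, p(106)=384276336, p(107)=431149389, p(108)=483502844, p(109)=541946240, p(110)=607163746, p(111)=679903203, p(112)=761002156, p(113)=851376628, p(114)=952050665, p(115)=1064144451, p(116)=1188908248, p(117)=1327710076, p(118)=1482074143, p(119)=1653668665, p(120)=1844349560, p(121)=2056148051, p(122)=2291320912, p(123)=2552338241, p(124)=2841940500, p(125)=3163127352, p(126)=3519222692, p(127)=3913864295, p(128)=4351078600, p(129)=4835271870, p(130)=5371315400, p(131)=5964539504, p(132)=6620830889, p(133)=7346629512, p(134)=8149040695, p(135)=9035836076, p(136)=10015581680, p(137)=11097645016, p(138)=12292341831, p(139)=13610949895, p(140)=15065878135, p(141)=16670689208, p(142)=18440293320, p(143)=20390982757, p(144)=22540654445, p(145)=24908858009, p(146)=27517052599, p(147)=30388671978, p(148)=33549419497, p(149)=37027355200, p(150)=40853235313, p(151)=45060624582, p(152)=49686288421, p(153)=54770336324, p(154)=60356673280, p(155)=66493182097, p(156)=73232243759, p(157)=80630964769, p(158)=88751778802, p(159)=97662728555, p(160)=107438159466, p(161)=118159068427, p(162)=129913904637, p(163)=142798995930, p(164)=156919475295, p(165)=172389800255, p(166)=189334822579, p(167)=207890420102, p(168)=228204732751, p(169)=250438925115, p(170)=274768617130, p(171)=301384802048, p(172)=330495499613, p(173)=362326859895, p(174)=397125074750, p(175)=435157697830, p(176)=476715857290, p(177)=522115831195, p(178)=571701605655, p(179)=625846753120, p(180)=684957390936, p(181)=749474411781, p(182)=819876908323, p(183)=896684817527, p(184)=980462880430, p(185)=1071823774337, p(186)=1171432692373, p(187)=1280011042268, p(188)=1398341745571, p(189)=1527273599625, p(190)=1667727404093, p(191)=1820701100652, p(192)=1987276856363, p(193)=2168627105469, p(194)=2366022741845, p(195)=2580840212973.
Final step: p(196) = p(195) + p(194) - p(191) - p(189) + p(184) + p(181) - p(174) - p(170) + p(161) + p(156) - p(145) - p(139) + p(126) + p(119) - p(104) - p(96) + p(79) + p(70) - p(51) - p(41) + p(20) + p(9)
= 2580840212973 + 2366022741845 - 1820701100652 - 1527273599625 + 980462880430 + 749474411781 - 397125074750 - 274768617130 + 118159068427 + 73232243759 - 24908858009 - 13610949895 + 3519222692 + 1653668665 - 304801365 - 118114304 + 13848650 + 4087968 - 239943 - 44583 + 627 + 30
= 2814570987591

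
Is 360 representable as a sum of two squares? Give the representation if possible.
6² + 18² (a=6, b=18)

Factorization: 360 = 2^3 × 3^2 × 5
By Fermat: n is sum of two squares iff every prime p ≡ 3 (mod 4) appears to even power.
All primes ≡ 3 (mod 4) appear to even power.
Search a = 0, 1, 2, … for 360 - a² a perfect square: first hit at a = 6: 360 - 36 = 324 = 18².
360 = 6² + 18² = 36 + 324 ✓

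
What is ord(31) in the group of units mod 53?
52

53 is prime, so ord(31) divides φ(53) = 52.
Divisors of 52: 1, 2, 4, 13, 26, 52.
Repeated squaring: 31^1 ≡ 31, 31^2 ≡ 7, 31^4 ≡ 49, 31^8 ≡ 16, 31^16 ≡ 44, 31^32 ≡ 28 (mod 53).
Test 31^d mod 53 for each divisor d in increasing order:
31^1 ≡ 31
31^2 ≡ 7
31^4 ≡ 49
31^13 = 31^8·31^4·31^1 ≡ 30
31^26 = 31^16·31^8·31^2 ≡ 52
31^52 = 31^32·31^16·31^4 ≡ 1  ← first divisor giving 1
The order is 52.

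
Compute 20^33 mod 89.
34

Repeated squaring. Binary of 33 = 100001.
20^1 ≡ 20 (mod 89); 20^2 ≡ 44 (mod 89); 20^4 ≡ 67 (mod 89); 20^8 ≡ 39 (mod 89); 20^16 ≡ 8 (mod 89); 20^32 ≡ 64 (mod 89)
20^33 = 20^1 × 20^32 ≡ 34 (mod 89)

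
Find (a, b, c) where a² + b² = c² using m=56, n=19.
(2775, 2128, 3497)

Euclid's formula: a = m² - n², b = 2mn, c = m² + n²
m = 56, n = 19
a = 56² - 19² = 3136 - 361 = 2775
b = 2 × 56 × 19 = 2128
c = 56² + 19² = 3136 + 361 = 3497
Verification: 2775² + 2128² = 7700625 + 4528384 = 12229009 = 3497² ✓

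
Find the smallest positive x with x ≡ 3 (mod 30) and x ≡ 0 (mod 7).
63

Using Chinese Remainder Theorem:
M = 30 × 7 = 210
M1 = 7, M2 = 30
y1 = 7^(-1) mod 30 = 13
y2 = 30^(-1) mod 7 = 4
x = (3×7×13 + 0×30×4) mod 210 = 63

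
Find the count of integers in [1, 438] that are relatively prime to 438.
144

438 = 2 × 3 × 73
φ(n) = n × ∏(1 - 1/p) for each prime p dividing n
φ(438) = 438 × (1 - 1/2) × (1 - 1/3) × (1 - 1/73) = 144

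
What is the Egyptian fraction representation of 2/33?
1/17 + 1/561

Greedy algorithm:
2/33: ceiling(33/2) = 17, use 1/17
1/561: ceiling(561/1) = 561, use 1/561
Result: 2/33 = 1/17 + 1/561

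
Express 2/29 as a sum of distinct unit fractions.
1/15 + 1/435

Greedy algorithm:
2/29: ceiling(29/2) = 15, use 1/15
1/435: ceiling(435/1) = 435, use 1/435
Result: 2/29 = 1/15 + 1/435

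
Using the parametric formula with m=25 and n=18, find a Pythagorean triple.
(301, 900, 949)

Euclid's formula: a = m² - n², b = 2mn, c = m² + n²
m = 25, n = 18
a = 25² - 18² = 625 - 324 = 301
b = 2 × 25 × 18 = 900
c = 25² + 18² = 625 + 324 = 949
Verification: 301² + 900² = 90601 + 810000 = 900601 = 949² ✓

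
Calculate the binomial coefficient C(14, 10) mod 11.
0

Using Lucas' theorem:
Write n=14 and k=10 in base 11:
n in base 11: [1, 3]
k in base 11: [0, 10]
C(14,10) mod 11 = ∏ C(n_i, k_i) mod 11
Digit binomials (mod 11): C(1,0) = 1; C(3,10) = 0 (k_i > n_i)
Product: 1 × 0 = 0 ≡ 0 (mod 11)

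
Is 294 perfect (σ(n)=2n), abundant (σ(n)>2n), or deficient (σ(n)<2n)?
abundant

Proper divisors of 294: sum = 1 + 2 + 3 + 6 + 7 + 14 + 21 + 42 + 49 + 98 + 147 = 390
Since 390 > 294, 294 is abundant.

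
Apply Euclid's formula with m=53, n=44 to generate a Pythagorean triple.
(873, 4664, 4745)

Euclid's formula: a = m² - n², b = 2mn, c = m² + n²
m = 53, n = 44
a = 53² - 44² = 2809 - 1936 = 873
b = 2 × 53 × 44 = 4664
c = 53² + 44² = 2809 + 1936 = 4745
Verification: 873² + 4664² = 762129 + 21752896 = 22515025 = 4745² ✓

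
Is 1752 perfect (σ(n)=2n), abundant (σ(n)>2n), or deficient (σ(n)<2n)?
abundant

Proper divisors of 1752: sum = 1 + 2 + 3 + 4 + 6 + 8 + 12 + 24 + 73 + 146 + 219 + 292 + 438 + 584 + 876 = 2688
Since 2688 > 1752, 1752 is abundant.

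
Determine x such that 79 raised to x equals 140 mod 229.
209

Baby-step giant-step with step n = ⌈√229⌉ = 16.
Baby steps 79^j mod 229 (j:value) for j=0..15: 0:1, 1:79, 2:58, 3:2, 4:158, 5:116, 6:4, 7:87, 8:3, 9:8, 10:174, 11:6, 12:16, 13:119, 14:12, 15:32.
Giant-step multiplier: 79^(-16) ≡ 79^(228-16) = 79^212 ≡ 51 (mod 229).
Giant steps γ_i = 140·51^i mod 229: γ_0=140, γ_1=41, γ_2=30, γ_3=156, γ_4=170, γ_5=197, γ_6=200, γ_7=124, γ_8=141, γ_9=92, γ_10=112, γ_11=216, γ_12=24, γ_13=79 (in table at j=1).
x = i·n + j = 13·16 + 1 = 209.
Check: 79^209 ≡ 140 (mod 229).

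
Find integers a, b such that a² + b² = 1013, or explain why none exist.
22² + 23² (a=22, b=23)

Factorization: 1013 = 1013
By Fermat: n is sum of two squares iff every prime p ≡ 3 (mod 4) appears to even power.
All primes ≡ 3 (mod 4) appear to even power.
Search a = 0, 1, 2, … for 1013 - a² a perfect square: first hit at a = 22: 1013 - 484 = 529 = 23².
1013 = 22² + 23² = 484 + 529 ✓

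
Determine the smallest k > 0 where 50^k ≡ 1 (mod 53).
52

53 is prime, so ord(50) divides φ(53) = 52.
Divisors of 52: 1, 2, 4, 13, 26, 52.
Repeated squaring: 50^1 ≡ 50, 50^2 ≡ 9, 50^4 ≡ 28, 50^8 ≡ 42, 50^16 ≡ 15, 50^32 ≡ 13 (mod 53).
Test 50^d mod 53 for each divisor d in increasing order:
50^1 ≡ 50
50^2 ≡ 9
50^4 ≡ 28
50^13 = 50^8·50^4·50^1 ≡ 23
50^26 = 50^16·50^8·50^2 ≡ 52
50^52 = 50^32·50^16·50^4 ≡ 1  ← first divisor giving 1
The order is 52.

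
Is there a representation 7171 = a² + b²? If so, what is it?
Not possible

Factorization: 7171 = 71 × 101
By Fermat: n is sum of two squares iff every prime p ≡ 3 (mod 4) appears to even power.
Prime(s) ≡ 3 (mod 4) with odd exponent: [(71, 1)]
Therefore 7171 cannot be expressed as a² + b².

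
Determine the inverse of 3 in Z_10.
7

gcd(3, 10) = 1, so the inverse exists.
Extended Euclidean algorithm on (10, 3):
10 = 3 × 3 + 1  ⟹  1 = (1)·10 + (-3)·3
So (-3)·3 ≡ 1 (mod 10), i.e. 3^(-1) ≡ -3 ≡ 7 (mod 10).
Check: 3 × 7 = 21 ≡ 1 (mod 10)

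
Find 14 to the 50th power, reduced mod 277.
70

Repeated squaring. Binary of 50 = 110010.
14^1 ≡ 14 (mod 277); 14^2 ≡ 196 (mod 277); 14^4 ≡ 190 (mod 277); 14^8 ≡ 90 (mod 277); 14^16 ≡ 67 (mod 277); 14^32 ≡ 57 (mod 277)
14^50 = 14^2 × 14^16 × 14^32 ≡ 70 (mod 277)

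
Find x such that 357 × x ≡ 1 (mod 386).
173

gcd(357, 386) = 1, so the inverse exists.
Extended Euclidean algorithm on (386, 357):
386 = 1 × 357 + 29  ⟹  29 = (1)·386 + (-1)·357
357 = 12 × 29 + 9  ⟹  9 = (-12)·386 + (13)·357
29 = 3 × 9 + 2  ⟹  2 = (37)·386 + (-40)·357
9 = 4 × 2 + 1  ⟹  1 = (-160)·386 + (173)·357
So (173)·357 ≡ 1 (mod 386), i.e. 357^(-1) ≡ 173 (mod 386).
Check: 357 × 173 = 61761 ≡ 1 (mod 386)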